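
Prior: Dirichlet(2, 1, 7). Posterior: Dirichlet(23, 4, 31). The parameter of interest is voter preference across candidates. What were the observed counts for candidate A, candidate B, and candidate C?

counts (21, 3, 24)

For a Dirichlet(α) prior with multinomial counts c, the posterior is Dirichlet(α + c) componentwise.
Counts are posterior − prior componentwise: 23−2=21, 4−1=3, 31−7=24.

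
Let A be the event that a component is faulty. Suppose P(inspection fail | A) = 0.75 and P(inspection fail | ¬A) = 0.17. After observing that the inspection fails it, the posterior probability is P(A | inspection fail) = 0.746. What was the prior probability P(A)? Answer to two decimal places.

Bayes' rule in odds form gives O(A|E) = O(A)·[P(E|A)/P(E|¬A)], hence O(A) = O(A|E)/LR.
Posterior odds = 0.746/(1−0.746) = 2.9370. LR = 0.75/0.17 = 4.4118.
Prior odds = 2.9370/4.4118 = 0.6657, so P(A) = 0.6657/(1+0.6657) ≈ 0.40.

P(A) = 0.40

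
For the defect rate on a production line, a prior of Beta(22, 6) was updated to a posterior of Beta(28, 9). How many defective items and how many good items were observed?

Under Beta–binomial conjugacy the posterior parameters are (α+s, β+f).
Match parameters: s=28−22=6, f=9−6=3.

6 defective items and 3 good items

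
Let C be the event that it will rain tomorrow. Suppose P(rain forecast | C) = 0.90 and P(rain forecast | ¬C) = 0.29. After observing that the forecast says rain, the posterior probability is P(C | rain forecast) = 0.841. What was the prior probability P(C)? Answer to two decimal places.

P(C) = 0.63

In odds form, posterior odds = prior odds × likelihood ratio, so prior odds = posterior odds ÷ LR.
Posterior odds = 0.841/(1−0.841) = 5.2893. LR = 0.90/0.29 = 3.1034.
Prior odds = 5.2893/3.1034 = 1.7044, so P(C) = 1.7044/(1+1.7044) ≈ 0.63.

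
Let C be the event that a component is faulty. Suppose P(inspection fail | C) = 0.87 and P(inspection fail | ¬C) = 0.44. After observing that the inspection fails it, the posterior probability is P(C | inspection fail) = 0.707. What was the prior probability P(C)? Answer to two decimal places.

P(C) = 0.55

In odds form, posterior odds = prior odds × likelihood ratio, so prior odds = posterior odds ÷ LR.
Posterior odds = 0.707/(1−0.707) = 2.4130. LR = 0.87/0.44 = 1.9773.
Prior odds = 2.4130/1.9773 = 1.2204, so P(C) = 1.2204/(1+1.2204) ≈ 0.55.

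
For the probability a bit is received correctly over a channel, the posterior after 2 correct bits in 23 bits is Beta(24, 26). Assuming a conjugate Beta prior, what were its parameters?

Beta(22, 5)

Beta is conjugate to the binomial likelihood: posterior = Beta(α+s, β+f).
So α = 24 − 2 = 22 and β = 26 − 21 = 5.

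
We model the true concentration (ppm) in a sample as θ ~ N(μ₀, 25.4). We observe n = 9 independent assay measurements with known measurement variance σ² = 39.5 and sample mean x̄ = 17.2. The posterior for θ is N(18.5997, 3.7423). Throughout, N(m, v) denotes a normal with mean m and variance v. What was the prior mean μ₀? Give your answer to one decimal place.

μ₀ = 26.7

With known observation variance, the Normal–Normal posterior has precision τ_n = τ₀ + n/σ² and mean μ_n = (τ₀μ₀ + (n/σ²)x̄)/τ_n.
Here τ₀ = 1/25.4 = 0.039370 and τ_data = 9/39.5 = 0.227848, so τ_n = 0.267218.
Rearranging for μ₀: μ₀ = (μ_n·τ_n − τ_data·x̄)/τ₀ = (18.5997·0.267218 − 0.227848·17.2) / 0.039370 = 1.051189/0.039370 ≈ 26.7.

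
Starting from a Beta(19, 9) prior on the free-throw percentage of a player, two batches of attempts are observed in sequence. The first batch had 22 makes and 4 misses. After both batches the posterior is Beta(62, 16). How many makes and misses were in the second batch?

Sequential conjugate updates are equivalent to a single update on the pooled data, so total successes = posterior α − prior α and total failures = posterior β − prior β.
Total across both batches: 62−19=43 makes, 16−9=7 misses.
Subtract the first batch: 43−22=21 makes and 7−4=3 misses.

21 makes and 3 misses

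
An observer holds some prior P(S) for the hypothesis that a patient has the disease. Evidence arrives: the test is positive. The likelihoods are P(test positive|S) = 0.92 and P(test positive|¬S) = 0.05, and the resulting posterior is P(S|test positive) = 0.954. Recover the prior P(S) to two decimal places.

P(S) = 0.53

In odds form, posterior odds = prior odds × likelihood ratio, so prior odds = posterior odds ÷ LR.
Posterior odds = 0.954/(1−0.954) = 20.7391. LR = 0.92/0.05 = 18.4000.
Prior odds = 20.7391/18.4000 = 1.1271, so P(S) = 1.1271/(1+1.1271) ≈ 0.53.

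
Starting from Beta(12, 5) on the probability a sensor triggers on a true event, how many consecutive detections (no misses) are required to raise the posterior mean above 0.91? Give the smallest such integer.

After k detections and 0 misses the posterior is Beta(12+k, 5), with mean (12+k)/(12+5+k).
Set (12+k)/(17+k) > 0.91 and solve: k > (0.91·17 − 12)/(1 − 0.91) = 38.556.
The smallest integer exceeding 38.556 is 39, and checking k=39: (51)/(56) = 0.9107 > 0.91.

k = 39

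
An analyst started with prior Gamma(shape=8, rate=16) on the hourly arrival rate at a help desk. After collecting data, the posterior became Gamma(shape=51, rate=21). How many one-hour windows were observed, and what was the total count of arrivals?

Gamma–Poisson conjugacy: posterior shape = α + Σxᵢ, posterior rate = β + n.
Matching: Σxᵢ = 51 − 8 = 43 and n = 21 − 16 = 5.

n = 5 one-hour windows with total 43 arrivals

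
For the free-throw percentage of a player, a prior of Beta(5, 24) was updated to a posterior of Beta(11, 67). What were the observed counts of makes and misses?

Under Beta–binomial conjugacy the posterior parameters are (α+s, β+f).
So s = 11 − 5 = 6 and f = 67 − 24 = 43.

6 makes and 43 misses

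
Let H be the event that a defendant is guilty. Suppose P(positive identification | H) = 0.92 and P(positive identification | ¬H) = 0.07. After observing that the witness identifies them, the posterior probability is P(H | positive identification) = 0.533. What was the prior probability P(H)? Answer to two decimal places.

P(H) = 0.08

In odds form, posterior odds = prior odds × likelihood ratio, so prior odds = posterior odds ÷ LR.
Posterior odds = 0.533/(1−0.533) = 1.1413. LR = 0.92/0.07 = 13.1429.
Prior odds = 1.1413/13.1429 = 0.0868, so P(H) = 0.0868/(1+0.0868) ≈ 0.08.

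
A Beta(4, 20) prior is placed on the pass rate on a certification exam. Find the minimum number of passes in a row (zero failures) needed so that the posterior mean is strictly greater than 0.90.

k = 177

After k passes and 0 failures the posterior is Beta(4+k, 20), with mean (4+k)/(4+20+k).
Set (4+k)/(24+k) > 0.90 and solve: k > (0.90·24 − 4)/(1 − 0.90) = 176.000.
The smallest integer exceeding 176.000 is 177, and checking k=177: (181)/(201) = 0.9005 > 0.90.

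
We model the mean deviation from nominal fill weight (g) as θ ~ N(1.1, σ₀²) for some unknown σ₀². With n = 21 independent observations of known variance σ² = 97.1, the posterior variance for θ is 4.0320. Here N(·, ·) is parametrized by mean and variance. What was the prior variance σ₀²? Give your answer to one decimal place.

σ₀² = 31.5

For the Normal–Normal model with known σ², precisions add: τ_n = τ₀ + n/σ².
So 1/σ₀² = 1/4.0320 − 21/97.1 = 0.248016 − 0.216272 = 0.031744.
Hence σ₀² = 1/0.031744 ≈ 31.5.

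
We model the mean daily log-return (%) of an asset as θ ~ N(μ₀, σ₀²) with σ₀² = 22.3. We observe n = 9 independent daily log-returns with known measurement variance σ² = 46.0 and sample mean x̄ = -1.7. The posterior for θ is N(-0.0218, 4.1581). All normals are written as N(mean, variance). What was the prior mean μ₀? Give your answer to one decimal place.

μ₀ = 7.3

The posterior mean is a precision-weighted average: μ_n = (τ₀μ₀ + τ_data·x̄)/(τ₀+τ_data), with τ₀=1/σ₀² and τ_data=n/σ².
Here τ₀ = 1/22.3 = 0.044843 and τ_data = 9/46.0 = 0.195652, so τ_n = 0.240495.
Rearranging for μ₀: μ₀ = (μ_n·τ_n − τ_data·x̄)/τ₀ = (-0.0218·0.240495 − 0.195652·-1.7) / 0.044843 = 0.327366/0.044843 ≈ 7.3.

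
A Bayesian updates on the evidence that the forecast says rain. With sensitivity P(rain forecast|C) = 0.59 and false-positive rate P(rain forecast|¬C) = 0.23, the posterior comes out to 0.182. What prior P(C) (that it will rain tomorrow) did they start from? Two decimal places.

P(C) = 0.08

In odds form, posterior odds = prior odds × likelihood ratio, so prior odds = posterior odds ÷ LR.
Posterior odds = 0.182/(1−0.182) = 0.2225. LR = 0.59/0.23 = 2.5652.
Prior odds = 0.2225/2.5652 = 0.0867, so P(C) = 0.0867/(1+0.0867) ≈ 0.08.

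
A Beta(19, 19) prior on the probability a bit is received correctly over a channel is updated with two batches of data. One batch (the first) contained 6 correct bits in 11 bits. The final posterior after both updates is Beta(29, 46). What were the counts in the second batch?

Because Beta–binomial updating is additive in the counts, the combined data contributed (α_post−α_prior, β_post−β_prior) successes and failures.
Total across both batches: 29−19=10 correct bits, 46−19=27 errors.
Subtract the first batch: 10−6=4 correct bits and 27−5=22 errors.

4 correct bits and 22 errors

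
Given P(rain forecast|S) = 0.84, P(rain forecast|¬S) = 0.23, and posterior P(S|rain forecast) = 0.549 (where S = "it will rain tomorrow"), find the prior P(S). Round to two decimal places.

P(S) = 0.25

In odds form, posterior odds = prior odds × likelihood ratio, so prior odds = posterior odds ÷ LR.
Posterior odds = 0.549/(1−0.549) = 1.2173. LR = 0.84/0.23 = 3.6522.
Prior odds = 1.2173/3.6522 = 0.3333, so P(S) = 0.3333/(1+0.3333) ≈ 0.25.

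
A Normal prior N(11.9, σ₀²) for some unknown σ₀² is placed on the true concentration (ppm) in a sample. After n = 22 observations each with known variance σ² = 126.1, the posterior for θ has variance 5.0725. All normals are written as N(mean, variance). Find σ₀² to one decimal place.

For the Normal–Normal model with known σ², precisions add: τ_n = τ₀ + n/σ².
So 1/σ₀² = 1/5.0725 − 22/126.1 = 0.197141 − 0.174465 = 0.022676.
Hence σ₀² = 1/0.022676 ≈ 44.1.

σ₀² = 44.1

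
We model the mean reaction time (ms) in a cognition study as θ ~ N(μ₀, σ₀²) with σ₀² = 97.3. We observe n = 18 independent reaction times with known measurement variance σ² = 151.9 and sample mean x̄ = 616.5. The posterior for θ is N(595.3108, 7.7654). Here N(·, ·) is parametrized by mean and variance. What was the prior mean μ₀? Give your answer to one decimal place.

μ₀ = 351.0

With known observation variance, the Normal–Normal posterior has precision τ_n = τ₀ + n/σ² and mean μ_n = (τ₀μ₀ + (n/σ²)x̄)/τ_n.
Here τ₀ = 1/97.3 = 0.010277 and τ_data = 18/151.9 = 0.118499, so τ_n = 0.128776.
Rearranging for μ₀: μ₀ = (μ_n·τ_n − τ_data·x̄)/τ₀ = (595.3108·0.128776 − 0.118499·616.5) / 0.010277 = 3.607110/0.010277 ≈ 351.0.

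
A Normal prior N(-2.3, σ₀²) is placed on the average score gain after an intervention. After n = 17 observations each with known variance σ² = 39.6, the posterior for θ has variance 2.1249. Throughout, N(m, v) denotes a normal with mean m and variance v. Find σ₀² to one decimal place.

For the Normal–Normal model with known σ², precisions add: τ_n = τ₀ + n/σ².
So 1/σ₀² = 1/2.1249 − 17/39.6 = 0.470610 − 0.429293 = 0.041317.
Hence σ₀² = 1/0.041317 ≈ 24.2.

σ₀² = 24.2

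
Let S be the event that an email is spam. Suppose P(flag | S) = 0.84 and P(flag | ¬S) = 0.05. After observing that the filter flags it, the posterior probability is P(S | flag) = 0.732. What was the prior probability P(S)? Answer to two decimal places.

In odds form, posterior odds = prior odds × likelihood ratio, so prior odds = posterior odds ÷ LR.
Posterior odds = 0.732/(1−0.732) = 2.7313. LR = 0.84/0.05 = 16.8000.
Prior odds = 2.7313/16.8000 = 0.1626, so P(S) = 0.1626/(1+0.1626) ≈ 0.14.

P(S) = 0.14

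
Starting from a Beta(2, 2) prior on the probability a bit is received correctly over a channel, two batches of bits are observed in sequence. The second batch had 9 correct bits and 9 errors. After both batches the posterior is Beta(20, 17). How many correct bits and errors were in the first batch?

Sequential conjugate updates are equivalent to a single update on the pooled data, so total successes = posterior α − prior α and total failures = posterior β − prior β.
Total across both batches: 20−2=18 correct bits, 17−2=15 errors.
Subtract the second batch: 18−9=9 correct bits and 15−9=6 errors.

9 correct bits and 6 errors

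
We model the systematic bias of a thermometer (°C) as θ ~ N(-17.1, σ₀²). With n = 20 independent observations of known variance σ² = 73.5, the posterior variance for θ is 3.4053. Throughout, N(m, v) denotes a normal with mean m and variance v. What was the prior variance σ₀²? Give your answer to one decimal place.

For the Normal–Normal model with known σ², precisions add: τ_n = τ₀ + n/σ².
So 1/σ₀² = 1/3.4053 − 20/73.5 = 0.293660 − 0.272109 = 0.021551.
Hence σ₀² = 1/0.021551 ≈ 46.4.

σ₀² = 46.4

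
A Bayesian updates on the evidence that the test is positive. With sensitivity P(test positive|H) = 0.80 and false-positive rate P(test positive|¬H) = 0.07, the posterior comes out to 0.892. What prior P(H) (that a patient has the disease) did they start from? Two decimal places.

P(H) = 0.42

Bayes' rule in odds form gives O(H|E) = O(H)·[P(E|H)/P(E|¬H)], hence O(H) = O(H|E)/LR.
Posterior odds = 0.892/(1−0.892) = 8.2593. LR = 0.80/0.07 = 11.4286.
Prior odds = 8.2593/11.4286 = 0.7227, so P(H) = 0.7227/(1+0.7227) ≈ 0.42.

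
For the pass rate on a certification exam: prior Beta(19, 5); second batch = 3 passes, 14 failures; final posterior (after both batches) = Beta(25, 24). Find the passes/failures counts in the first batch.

3 passes and 5 failures

Because Beta–binomial updating is additive in the counts, the combined data contributed (α_post−α_prior, β_post−β_prior) successes and failures.
Total across both batches: 25−19=6 passes, 24−5=19 failures.
Subtract the second batch: 6−3=3 passes and 19−14=5 failures.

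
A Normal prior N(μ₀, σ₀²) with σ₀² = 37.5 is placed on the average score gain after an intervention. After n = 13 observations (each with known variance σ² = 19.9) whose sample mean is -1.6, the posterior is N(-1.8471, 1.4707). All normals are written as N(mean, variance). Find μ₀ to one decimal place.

μ₀ = -7.9

The posterior mean is a precision-weighted average: μ_n = (τ₀μ₀ + τ_data·x̄)/(τ₀+τ_data), with τ₀=1/σ₀² and τ_data=n/σ².
Here τ₀ = 1/37.5 = 0.026667 and τ_data = 13/19.9 = 0.653266, so τ_n = 0.679933.
Rearranging for μ₀: μ₀ = (μ_n·τ_n − τ_data·x̄)/τ₀ = (-1.8471·0.679933 − 0.653266·-1.6) / 0.026667 = -0.210679/0.026667 ≈ -7.9.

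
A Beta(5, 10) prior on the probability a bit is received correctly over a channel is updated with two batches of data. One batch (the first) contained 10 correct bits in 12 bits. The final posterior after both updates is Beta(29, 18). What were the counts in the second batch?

Because Beta–binomial updating is additive in the counts, the combined data contributed (α_post−α_prior, β_post−β_prior) successes and failures.
Total across both batches: 29−5=24 correct bits, 18−10=8 errors.
Subtract the first batch: 24−10=14 correct bits and 8−2=6 errors.

14 correct bits and 6 errors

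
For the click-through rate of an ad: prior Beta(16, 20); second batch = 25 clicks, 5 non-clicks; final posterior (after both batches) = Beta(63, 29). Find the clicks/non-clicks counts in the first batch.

Sequential conjugate updates are equivalent to a single update on the pooled data, so total successes = posterior α − prior α and total failures = posterior β − prior β.
Total across both batches: 63−16=47 clicks, 29−20=9 non-clicks.
Subtract the second batch: 47−25=22 clicks and 9−5=4 non-clicks.

22 clicks and 4 non-clicks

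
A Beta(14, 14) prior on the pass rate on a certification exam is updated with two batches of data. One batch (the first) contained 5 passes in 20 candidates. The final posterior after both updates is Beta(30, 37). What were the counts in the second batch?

11 passes and 8 failures

Because Beta–binomial updating is additive in the counts, the combined data contributed (α_post−α_prior, β_post−β_prior) successes and failures.
Total across both batches: 30−14=16 passes, 37−14=23 failures.
Subtract the first batch: 16−5=11 passes and 23−15=8 failures.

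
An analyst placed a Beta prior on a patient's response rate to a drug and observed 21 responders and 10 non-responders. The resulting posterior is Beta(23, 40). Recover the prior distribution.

Beta(2, 30)

A Beta(α, β) prior with s successes and f failures in binomial data gives a Beta(α+s, β+f) posterior.
Subtract the data counts: 23−21=2, 40−10=30.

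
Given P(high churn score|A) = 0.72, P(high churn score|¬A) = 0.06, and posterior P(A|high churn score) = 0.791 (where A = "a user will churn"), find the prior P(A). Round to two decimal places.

P(A) = 0.24

Bayes' rule in odds form gives O(A|E) = O(A)·[P(E|A)/P(E|¬A)], hence O(A) = O(A|E)/LR.
Posterior odds = 0.791/(1−0.791) = 3.7847. LR = 0.72/0.06 = 12.0000.
Prior odds = 3.7847/12.0000 = 0.3154, so P(A) = 0.3154/(1+0.3154) ≈ 0.24.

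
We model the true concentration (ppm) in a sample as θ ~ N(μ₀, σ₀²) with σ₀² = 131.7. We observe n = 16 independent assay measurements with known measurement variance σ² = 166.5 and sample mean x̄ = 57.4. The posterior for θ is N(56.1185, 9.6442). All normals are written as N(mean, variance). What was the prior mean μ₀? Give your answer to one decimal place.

The posterior mean is a precision-weighted average: μ_n = (τ₀μ₀ + τ_data·x̄)/(τ₀+τ_data), with τ₀=1/σ₀² and τ_data=n/σ².
Here τ₀ = 1/131.7 = 0.007593 and τ_data = 16/166.5 = 0.096096, so τ_n = 0.103689.
Rearranging for μ₀: μ₀ = (μ_n·τ_n − τ_data·x̄)/τ₀ = (56.1185·0.103689 − 0.096096·57.4) / 0.007593 = 0.302961/0.007593 ≈ 39.9.

μ₀ = 39.9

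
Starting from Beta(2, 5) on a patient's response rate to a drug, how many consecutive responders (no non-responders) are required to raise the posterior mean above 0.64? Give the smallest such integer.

k = 7

After k responders and 0 non-responders the posterior is Beta(2+k, 5), with mean (2+k)/(2+5+k).
Set (2+k)/(7+k) > 0.64 and solve: k > (0.64·7 − 2)/(1 − 0.64) = 6.889.
The smallest integer exceeding 6.889 is 7, and checking k=7: (9)/(14) = 0.6429 > 0.64.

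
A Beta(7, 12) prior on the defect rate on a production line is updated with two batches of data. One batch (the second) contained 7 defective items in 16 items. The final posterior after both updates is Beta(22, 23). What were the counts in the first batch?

Sequential conjugate updates are equivalent to a single update on the pooled data, so total successes = posterior α − prior α and total failures = posterior β − prior β.
Total across both batches: 22−7=15 defective items, 23−12=11 good items.
Subtract the second batch: 15−7=8 defective items and 11−9=2 good items.

8 defective items and 2 good items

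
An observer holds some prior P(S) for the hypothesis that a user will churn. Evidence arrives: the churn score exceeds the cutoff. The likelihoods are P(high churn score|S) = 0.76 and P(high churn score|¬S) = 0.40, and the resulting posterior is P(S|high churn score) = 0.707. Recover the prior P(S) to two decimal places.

In odds form, posterior odds = prior odds × likelihood ratio, so prior odds = posterior odds ÷ LR.
Posterior odds = 0.707/(1−0.707) = 2.4130. LR = 0.76/0.40 = 1.9000.
Prior odds = 2.4130/1.9000 = 1.2700, so P(S) = 1.2700/(1+1.2700) ≈ 0.56.

P(S) = 0.56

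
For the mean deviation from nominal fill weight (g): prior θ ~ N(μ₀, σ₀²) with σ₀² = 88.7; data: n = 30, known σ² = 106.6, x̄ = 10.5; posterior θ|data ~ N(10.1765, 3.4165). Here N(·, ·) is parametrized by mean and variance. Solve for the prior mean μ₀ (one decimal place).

μ₀ = 2.1

With known observation variance, the Normal–Normal posterior has precision τ_n = τ₀ + n/σ² and mean μ_n = (τ₀μ₀ + (n/σ²)x̄)/τ_n.
Here τ₀ = 1/88.7 = 0.011274 and τ_data = 30/106.6 = 0.281426, so τ_n = 0.292700.
Rearranging for μ₀: μ₀ = (μ_n·τ_n − τ_data·x̄)/τ₀ = (10.1765·0.292700 − 0.281426·10.5) / 0.011274 = 0.023689/0.011274 ≈ 2.1.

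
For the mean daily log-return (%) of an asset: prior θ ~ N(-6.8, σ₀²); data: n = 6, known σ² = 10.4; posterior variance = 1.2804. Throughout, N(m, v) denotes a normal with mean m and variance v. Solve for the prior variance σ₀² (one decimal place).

Posterior precision equals prior precision plus data precision: 1/σ_n² = 1/σ₀² + n/σ².
So 1/σ₀² = 1/1.2804 − 6/10.4 = 0.781006 − 0.576923 = 0.204083.
Hence σ₀² = 1/0.204083 ≈ 4.9.

σ₀² = 4.9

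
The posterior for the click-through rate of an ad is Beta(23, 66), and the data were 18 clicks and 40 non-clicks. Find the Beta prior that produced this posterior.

Beta(5, 26)

A Beta(a, b) prior with s successes and f failures in binomial data gives a Beta(a+s, b+f) posterior.
So a = 23 − 18 = 5 and b = 66 − 40 = 26.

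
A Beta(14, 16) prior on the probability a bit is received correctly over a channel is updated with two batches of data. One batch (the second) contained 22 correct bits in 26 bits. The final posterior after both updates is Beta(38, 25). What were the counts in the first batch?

2 correct bits and 5 errors

Because Beta–binomial updating is additive in the counts, the combined data contributed (α_post−α_prior, β_post−β_prior) successes and failures.
Total across both batches: 38−14=24 correct bits, 25−16=9 errors.
Subtract the second batch: 24−22=2 correct bits and 9−4=5 errors.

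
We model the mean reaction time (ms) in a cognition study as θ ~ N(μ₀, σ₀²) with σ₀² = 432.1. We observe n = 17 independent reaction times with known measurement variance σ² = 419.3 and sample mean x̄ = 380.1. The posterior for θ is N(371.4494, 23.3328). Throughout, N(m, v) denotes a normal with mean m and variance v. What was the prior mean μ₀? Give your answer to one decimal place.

μ₀ = 219.9

The posterior mean is a precision-weighted average: μ_n = (τ₀μ₀ + τ_data·x̄)/(τ₀+τ_data), with τ₀=1/σ₀² and τ_data=n/σ².
Here τ₀ = 1/432.1 = 0.002314 and τ_data = 17/419.3 = 0.040544, so τ_n = 0.042858.
Rearranging for μ₀: μ₀ = (μ_n·τ_n − τ_data·x̄)/τ₀ = (371.4494·0.042858 − 0.040544·380.1) / 0.002314 = 0.508804/0.002314 ≈ 219.9.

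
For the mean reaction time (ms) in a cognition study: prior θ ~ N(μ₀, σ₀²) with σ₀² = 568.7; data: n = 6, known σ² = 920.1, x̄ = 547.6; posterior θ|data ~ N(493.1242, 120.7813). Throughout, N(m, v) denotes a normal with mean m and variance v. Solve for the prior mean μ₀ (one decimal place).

μ₀ = 291.1

With known observation variance, the Normal–Normal posterior has precision τ_n = τ₀ + n/σ² and mean μ_n = (τ₀μ₀ + (n/σ²)x̄)/τ_n.
Here τ₀ = 1/568.7 = 0.001758 and τ_data = 6/920.1 = 0.006521, so τ_n = 0.008279.
Rearranging for μ₀: μ₀ = (μ_n·τ_n − τ_data·x̄)/τ₀ = (493.1242·0.008279 − 0.006521·547.6) / 0.001758 = 0.511676/0.001758 ≈ 291.1.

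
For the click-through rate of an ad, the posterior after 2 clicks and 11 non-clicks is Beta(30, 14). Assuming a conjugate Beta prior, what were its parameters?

A Beta(α, β) prior with s successes and f failures in binomial data gives a Beta(α+s, β+f) posterior.
Subtract the data counts: 30−2=28, 14−11=3.

Beta(28, 3)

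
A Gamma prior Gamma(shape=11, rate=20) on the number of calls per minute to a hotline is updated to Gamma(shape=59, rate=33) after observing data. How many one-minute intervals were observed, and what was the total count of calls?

n = 13 one-minute intervals with total 48 calls

Gamma–Poisson conjugacy: posterior shape = α + Σxᵢ, posterior rate = β + n.
Matching: Σxᵢ = 59 − 11 = 48 and n = 33 − 20 = 13.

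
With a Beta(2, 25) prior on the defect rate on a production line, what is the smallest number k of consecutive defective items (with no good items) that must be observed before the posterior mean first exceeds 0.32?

k = 10

After k defective items and 0 good items the posterior is Beta(2+k, 25), with mean (2+k)/(2+25+k).
Set (2+k)/(27+k) > 0.32 and solve: k > (0.32·27 − 2)/(1 − 0.32) = 9.765.
The smallest integer exceeding 9.765 is 10, and checking k=10: (12)/(37) = 0.3243 > 0.32.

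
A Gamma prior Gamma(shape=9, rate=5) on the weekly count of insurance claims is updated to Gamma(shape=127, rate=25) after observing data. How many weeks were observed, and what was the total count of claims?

A Gamma(α, β) prior (rate parametrization) on a Poisson rate with n observations summing to S gives posterior Gamma(α+S, β+n).
Matching: Σxᵢ = 127 − 9 = 118 and n = 25 − 5 = 20.

n = 20 weeks with total 118 claims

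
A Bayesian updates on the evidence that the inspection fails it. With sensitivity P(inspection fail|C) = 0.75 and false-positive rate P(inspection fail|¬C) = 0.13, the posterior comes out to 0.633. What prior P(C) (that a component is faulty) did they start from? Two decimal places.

P(C) = 0.23

Bayes' rule in odds form gives O(C|E) = O(C)·[P(E|C)/P(E|¬C)], hence O(C) = O(C|E)/LR.
Posterior odds = 0.633/(1−0.633) = 1.7248. LR = 0.75/0.13 = 5.7692.
Prior odds = 1.7248/5.7692 = 0.2990, so P(C) = 0.2990/(1+0.2990) ≈ 0.23.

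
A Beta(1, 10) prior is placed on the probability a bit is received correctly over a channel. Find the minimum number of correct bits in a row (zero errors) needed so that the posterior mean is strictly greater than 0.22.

k = 2

After k correct bits and 0 errors the posterior is Beta(1+k, 10), with mean (1+k)/(1+10+k).
Set (1+k)/(11+k) > 0.22 and solve: k > (0.22·11 − 1)/(1 − 0.22) = 1.821.
The smallest integer exceeding 1.821 is 2, and checking k=2: (3)/(13) = 0.2308 > 0.22.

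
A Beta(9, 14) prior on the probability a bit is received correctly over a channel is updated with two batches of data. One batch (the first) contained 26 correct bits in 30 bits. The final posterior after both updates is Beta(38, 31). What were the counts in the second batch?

3 correct bits and 13 errors

Sequential conjugate updates are equivalent to a single update on the pooled data, so total successes = posterior α − prior α and total failures = posterior β − prior β.
Total across both batches: 38−9=29 correct bits, 31−14=17 errors.
Subtract the first batch: 29−26=3 correct bits and 17−4=13 errors.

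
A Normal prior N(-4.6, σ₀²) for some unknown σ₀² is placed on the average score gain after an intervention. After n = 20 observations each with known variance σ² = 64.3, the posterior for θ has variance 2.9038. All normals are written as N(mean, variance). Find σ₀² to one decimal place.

σ₀² = 30.0

Posterior precision equals prior precision plus data precision: 1/σ_n² = 1/σ₀² + n/σ².
So 1/σ₀² = 1/2.9038 − 20/64.3 = 0.344376 − 0.311042 = 0.033334.
Hence σ₀² = 1/0.033334 ≈ 30.0.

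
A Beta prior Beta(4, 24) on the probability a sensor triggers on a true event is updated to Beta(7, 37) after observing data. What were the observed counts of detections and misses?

Under Beta–binomial conjugacy the posterior parameters are (α+s, β+f).
Match parameters: s=7−4=3, f=37−24=13.

3 detections and 13 misses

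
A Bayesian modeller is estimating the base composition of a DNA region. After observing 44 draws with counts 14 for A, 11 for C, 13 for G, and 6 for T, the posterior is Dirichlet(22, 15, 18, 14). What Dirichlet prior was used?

Dirichlet(8, 4, 5, 8)

For a Dirichlet(α) prior with multinomial counts c, the posterior is Dirichlet(α + c) componentwise.
Subtract each count from the matching posterior parameter: 22−14=8, 15−11=4, 18−13=5, 14−6=8.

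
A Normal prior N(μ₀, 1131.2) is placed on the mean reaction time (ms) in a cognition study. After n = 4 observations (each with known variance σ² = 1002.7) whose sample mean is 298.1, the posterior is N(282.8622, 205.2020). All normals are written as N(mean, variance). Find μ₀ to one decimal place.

With known observation variance, the Normal–Normal posterior has precision τ_n = τ₀ + n/σ² and mean μ_n = (τ₀μ₀ + (n/σ²)x̄)/τ_n.
Here τ₀ = 1/1131.2 = 0.000884 and τ_data = 4/1002.7 = 0.003989, so τ_n = 0.004873.
Rearranging for μ₀: μ₀ = (μ_n·τ_n − τ_data·x̄)/τ₀ = (282.8622·0.004873 − 0.003989·298.1) / 0.000884 = 0.189267/0.000884 ≈ 214.1.

μ₀ = 214.1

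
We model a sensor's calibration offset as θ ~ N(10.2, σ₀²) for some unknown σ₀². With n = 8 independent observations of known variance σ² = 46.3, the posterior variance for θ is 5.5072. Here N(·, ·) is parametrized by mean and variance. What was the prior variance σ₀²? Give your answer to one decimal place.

σ₀² = 113.7

Posterior precision equals prior precision plus data precision: 1/σ_n² = 1/σ₀² + n/σ².
So 1/σ₀² = 1/5.5072 − 8/46.3 = 0.181580 − 0.172786 = 0.008794.
Hence σ₀² = 1/0.008794 ≈ 113.7.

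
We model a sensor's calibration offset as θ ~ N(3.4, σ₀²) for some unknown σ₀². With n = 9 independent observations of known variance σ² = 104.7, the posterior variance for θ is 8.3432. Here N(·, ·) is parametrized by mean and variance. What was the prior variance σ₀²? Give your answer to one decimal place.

σ₀² = 29.5

Posterior precision equals prior precision plus data precision: 1/σ_n² = 1/σ₀² + n/σ².
So 1/σ₀² = 1/8.3432 − 9/104.7 = 0.119858 − 0.085960 = 0.033898.
Hence σ₀² = 1/0.033898 ≈ 29.5.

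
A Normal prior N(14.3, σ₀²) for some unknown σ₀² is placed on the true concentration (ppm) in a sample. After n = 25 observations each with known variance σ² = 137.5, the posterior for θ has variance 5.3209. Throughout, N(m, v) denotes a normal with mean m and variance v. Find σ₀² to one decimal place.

σ₀² = 163.4

Posterior precision equals prior precision plus data precision: 1/σ_n² = 1/σ₀² + n/σ².
So 1/σ₀² = 1/5.3209 − 25/137.5 = 0.187938 − 0.181818 = 0.006120.
Hence σ₀² = 1/0.006120 ≈ 163.4.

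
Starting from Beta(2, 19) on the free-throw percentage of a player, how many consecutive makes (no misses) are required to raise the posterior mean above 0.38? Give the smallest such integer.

k = 10

After k makes and 0 misses the posterior is Beta(2+k, 19), with mean (2+k)/(2+19+k).
Set (2+k)/(21+k) > 0.38 and solve: k > (0.38·21 − 2)/(1 − 0.38) = 9.645.
The smallest integer exceeding 9.645 is 10, and checking k=10: (12)/(31) = 0.3871 > 0.38.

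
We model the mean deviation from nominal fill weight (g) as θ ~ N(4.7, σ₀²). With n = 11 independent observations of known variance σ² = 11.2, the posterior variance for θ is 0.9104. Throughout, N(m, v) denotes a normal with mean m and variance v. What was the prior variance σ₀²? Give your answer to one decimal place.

For the Normal–Normal model with known σ², precisions add: τ_n = τ₀ + n/σ².
So 1/σ₀² = 1/0.9104 − 11/11.2 = 1.098418 − 0.982143 = 0.116275.
Hence σ₀² = 1/0.116275 ≈ 8.6.

σ₀² = 8.6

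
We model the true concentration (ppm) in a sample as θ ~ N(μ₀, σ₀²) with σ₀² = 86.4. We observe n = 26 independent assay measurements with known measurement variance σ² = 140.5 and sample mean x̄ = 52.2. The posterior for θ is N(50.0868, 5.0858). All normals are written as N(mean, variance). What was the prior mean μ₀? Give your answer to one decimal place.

μ₀ = 16.3

With known observation variance, the Normal–Normal posterior has precision τ_n = τ₀ + n/σ² and mean μ_n = (τ₀μ₀ + (n/σ²)x̄)/τ_n.
Here τ₀ = 1/86.4 = 0.011574 and τ_data = 26/140.5 = 0.185053, so τ_n = 0.196627.
Rearranging for μ₀: μ₀ = (μ_n·τ_n − τ_data·x̄)/τ₀ = (50.0868·0.196627 − 0.185053·52.2) / 0.011574 = 0.188651/0.011574 ≈ 16.3.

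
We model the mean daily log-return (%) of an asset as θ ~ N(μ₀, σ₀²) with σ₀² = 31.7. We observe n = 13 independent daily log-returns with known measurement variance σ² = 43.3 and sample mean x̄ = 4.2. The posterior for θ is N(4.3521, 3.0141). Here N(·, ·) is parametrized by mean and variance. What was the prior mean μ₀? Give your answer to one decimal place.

μ₀ = 5.8

With known observation variance, the Normal–Normal posterior has precision τ_n = τ₀ + n/σ² and mean μ_n = (τ₀μ₀ + (n/σ²)x̄)/τ_n.
Here τ₀ = 1/31.7 = 0.031546 and τ_data = 13/43.3 = 0.300231, so τ_n = 0.331777.
Rearranging for μ₀: μ₀ = (μ_n·τ_n − τ_data·x̄)/τ₀ = (4.3521·0.331777 − 0.300231·4.2) / 0.031546 = 0.182956/0.031546 ≈ 5.8.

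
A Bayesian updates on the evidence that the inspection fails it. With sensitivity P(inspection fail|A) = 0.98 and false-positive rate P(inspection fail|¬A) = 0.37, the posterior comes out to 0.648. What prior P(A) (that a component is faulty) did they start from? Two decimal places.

In odds form, posterior odds = prior odds × likelihood ratio, so prior odds = posterior odds ÷ LR.
Posterior odds = 0.648/(1−0.648) = 1.8409. LR = 0.98/0.37 = 2.6486.
Prior odds = 1.8409/2.6486 = 0.6950, so P(A) = 0.6950/(1+0.6950) ≈ 0.41.

P(A) = 0.41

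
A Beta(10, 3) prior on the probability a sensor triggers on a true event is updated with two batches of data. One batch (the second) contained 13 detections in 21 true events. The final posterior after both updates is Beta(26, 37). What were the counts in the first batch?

Because Beta–binomial updating is additive in the counts, the combined data contributed (α_post−α_prior, β_post−β_prior) successes and failures.
Total across both batches: 26−10=16 detections, 37−3=34 misses.
Subtract the second batch: 16−13=3 detections and 34−8=26 misses.

3 detections and 26 misses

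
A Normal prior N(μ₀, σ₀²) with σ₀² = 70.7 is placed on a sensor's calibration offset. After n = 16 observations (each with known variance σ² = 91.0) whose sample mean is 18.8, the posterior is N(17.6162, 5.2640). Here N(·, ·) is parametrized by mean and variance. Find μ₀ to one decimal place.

μ₀ = 2.9

With known observation variance, the Normal–Normal posterior has precision τ_n = τ₀ + n/σ² and mean μ_n = (τ₀μ₀ + (n/σ²)x̄)/τ_n.
Here τ₀ = 1/70.7 = 0.014144 and τ_data = 16/91.0 = 0.175824, so τ_n = 0.189968.
Rearranging for μ₀: μ₀ = (μ_n·τ_n − τ_data·x̄)/τ₀ = (17.6162·0.189968 − 0.175824·18.8) / 0.014144 = 0.041023/0.014144 ≈ 2.9.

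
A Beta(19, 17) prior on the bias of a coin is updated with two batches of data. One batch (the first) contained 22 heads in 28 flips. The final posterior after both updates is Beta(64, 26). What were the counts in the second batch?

Because Beta–binomial updating is additive in the counts, the combined data contributed (α_post−α_prior, β_post−β_prior) successes and failures.
Total across both batches: 64−19=45 heads, 26−17=9 tails.
Subtract the first batch: 45−22=23 heads and 9−6=3 tails.

23 heads and 3 tails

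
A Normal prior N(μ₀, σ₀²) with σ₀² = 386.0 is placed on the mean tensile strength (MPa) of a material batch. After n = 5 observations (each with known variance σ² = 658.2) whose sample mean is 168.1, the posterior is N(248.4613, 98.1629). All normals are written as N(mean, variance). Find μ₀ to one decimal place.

μ₀ = 484.1

With known observation variance, the Normal–Normal posterior has precision τ_n = τ₀ + n/σ² and mean μ_n = (τ₀μ₀ + (n/σ²)x̄)/τ_n.
Here τ₀ = 1/386.0 = 0.002591 and τ_data = 5/658.2 = 0.007596, so τ_n = 0.010187.
Rearranging for μ₀: μ₀ = (μ_n·τ_n − τ_data·x̄)/τ₀ = (248.4613·0.010187 − 0.007596·168.1) / 0.002591 = 1.254188/0.002591 ≈ 484.1.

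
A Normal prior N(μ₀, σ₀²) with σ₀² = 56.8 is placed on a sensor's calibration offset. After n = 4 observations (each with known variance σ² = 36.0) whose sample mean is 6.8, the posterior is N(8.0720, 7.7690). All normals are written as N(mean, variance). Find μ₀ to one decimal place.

With known observation variance, the Normal–Normal posterior has precision τ_n = τ₀ + n/σ² and mean μ_n = (τ₀μ₀ + (n/σ²)x̄)/τ_n.
Here τ₀ = 1/56.8 = 0.017606 and τ_data = 4/36.0 = 0.111111, so τ_n = 0.128717.
Rearranging for μ₀: μ₀ = (μ_n·τ_n − τ_data·x̄)/τ₀ = (8.0720·0.128717 − 0.111111·6.8) / 0.017606 = 0.283449/0.017606 ≈ 16.1.

μ₀ = 16.1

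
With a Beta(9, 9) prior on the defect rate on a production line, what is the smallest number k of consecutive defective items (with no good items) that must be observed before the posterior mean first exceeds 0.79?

k = 25

After k defective items and 0 good items the posterior is Beta(9+k, 9), with mean (9+k)/(9+9+k).
Set (9+k)/(18+k) > 0.79 and solve: k > (0.79·18 − 9)/(1 − 0.79) = 24.857.
The smallest integer exceeding 24.857 is 25, and checking k=25: (34)/(43) = 0.7907 > 0.79.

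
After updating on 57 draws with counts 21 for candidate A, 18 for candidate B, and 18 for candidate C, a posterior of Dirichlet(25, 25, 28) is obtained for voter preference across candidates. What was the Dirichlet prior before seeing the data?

For a Dirichlet(α) prior with multinomial counts c, the posterior is Dirichlet(α + c) componentwise.
Subtract each count from the matching posterior parameter: 25−21=4, 25−18=7, 28−18=10.

Dirichlet(4, 7, 10)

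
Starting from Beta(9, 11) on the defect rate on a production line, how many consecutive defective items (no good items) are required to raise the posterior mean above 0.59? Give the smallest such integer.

After k defective items and 0 good items the posterior is Beta(9+k, 11), with mean (9+k)/(9+11+k).
Set (9+k)/(20+k) > 0.59 and solve: k > (0.59·20 − 9)/(1 − 0.59) = 6.829.
The smallest integer exceeding 6.829 is 7.

k = 7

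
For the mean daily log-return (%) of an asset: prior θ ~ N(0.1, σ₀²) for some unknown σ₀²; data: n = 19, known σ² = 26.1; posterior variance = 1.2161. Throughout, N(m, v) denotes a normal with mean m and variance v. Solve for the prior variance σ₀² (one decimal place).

Posterior precision equals prior precision plus data precision: 1/σ_n² = 1/σ₀² + n/σ².
So 1/σ₀² = 1/1.2161 − 19/26.1 = 0.822301 − 0.727969 = 0.094332.
Hence σ₀² = 1/0.094332 ≈ 10.6.

σ₀² = 10.6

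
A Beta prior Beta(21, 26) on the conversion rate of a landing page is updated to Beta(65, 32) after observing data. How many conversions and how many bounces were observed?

Under Beta–binomial conjugacy the posterior parameters are (a+s, b+f).
Match parameters: s=65−21=44, f=32−26=6.

44 conversions and 6 bounces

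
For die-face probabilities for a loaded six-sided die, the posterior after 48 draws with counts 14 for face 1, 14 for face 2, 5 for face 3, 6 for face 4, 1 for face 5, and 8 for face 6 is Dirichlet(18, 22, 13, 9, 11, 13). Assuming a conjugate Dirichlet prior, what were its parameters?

For a Dirichlet(α) prior with multinomial counts c, the posterior is Dirichlet(α + c) componentwise.
Subtract each count from the matching posterior parameter: 18−14=4, 22−14=8, 13−5=8, 9−6=3, 11−1=10, 13−8=5.

Dirichlet(4, 8, 8, 3, 10, 5)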